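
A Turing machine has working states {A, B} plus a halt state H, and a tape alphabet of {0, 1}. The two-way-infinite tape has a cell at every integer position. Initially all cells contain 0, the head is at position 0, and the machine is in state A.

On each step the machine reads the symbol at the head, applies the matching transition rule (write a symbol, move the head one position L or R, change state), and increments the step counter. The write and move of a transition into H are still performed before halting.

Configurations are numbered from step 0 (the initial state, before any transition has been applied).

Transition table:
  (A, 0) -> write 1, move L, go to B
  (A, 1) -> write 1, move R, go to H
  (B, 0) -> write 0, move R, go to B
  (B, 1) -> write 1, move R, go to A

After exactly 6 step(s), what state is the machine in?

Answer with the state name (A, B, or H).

Answer: H

Derivation:
Step 1: in state A at pos 0, read 0 -> (A,0)->write 1,move L,goto B. Now: state=B, head=-1, tape[-2..1]=0010 (head:  ^)
Step 2: in state B at pos -1, read 0 -> (B,0)->write 0,move R,goto B. Now: state=B, head=0, tape[-2..1]=0010 (head:   ^)
Step 3: in state B at pos 0, read 1 -> (B,1)->write 1,move R,goto A. Now: state=A, head=1, tape[-2..2]=00100 (head:    ^)
Step 4: in state A at pos 1, read 0 -> (A,0)->write 1,move L,goto B. Now: state=B, head=0, tape[-2..2]=00110 (head:   ^)
Step 5: in state B at pos 0, read 1 -> (B,1)->write 1,move R,goto A. Now: state=A, head=1, tape[-2..2]=00110 (head:    ^)
Step 6: in state A at pos 1, read 1 -> (A,1)->write 1,move R,goto H. Now: state=H, head=2, tape[-2..3]=001100 (head:     ^)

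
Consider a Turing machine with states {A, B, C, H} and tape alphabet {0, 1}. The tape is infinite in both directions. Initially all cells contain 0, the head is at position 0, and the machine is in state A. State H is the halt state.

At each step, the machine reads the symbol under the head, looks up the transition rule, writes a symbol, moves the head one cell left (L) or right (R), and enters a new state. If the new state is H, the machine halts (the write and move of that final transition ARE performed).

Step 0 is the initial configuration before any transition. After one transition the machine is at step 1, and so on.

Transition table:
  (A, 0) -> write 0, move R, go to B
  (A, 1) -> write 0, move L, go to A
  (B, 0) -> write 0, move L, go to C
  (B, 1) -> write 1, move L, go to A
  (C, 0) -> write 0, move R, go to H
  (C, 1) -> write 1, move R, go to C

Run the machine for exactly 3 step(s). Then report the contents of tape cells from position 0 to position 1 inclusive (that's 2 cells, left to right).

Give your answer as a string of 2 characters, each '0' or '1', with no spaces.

Step 1: in state A at pos 0, read 0 -> (A,0)->write 0,move R,goto B. Now: state=B, head=1, tape[-1..2]=0000 (head:   ^)
Step 2: in state B at pos 1, read 0 -> (B,0)->write 0,move L,goto C. Now: state=C, head=0, tape[-1..2]=0000 (head:  ^)
Step 3: in state C at pos 0, read 0 -> (C,0)->write 0,move R,goto H. Now: state=H, head=1, tape[-1..2]=0000 (head:   ^)

Answer: 00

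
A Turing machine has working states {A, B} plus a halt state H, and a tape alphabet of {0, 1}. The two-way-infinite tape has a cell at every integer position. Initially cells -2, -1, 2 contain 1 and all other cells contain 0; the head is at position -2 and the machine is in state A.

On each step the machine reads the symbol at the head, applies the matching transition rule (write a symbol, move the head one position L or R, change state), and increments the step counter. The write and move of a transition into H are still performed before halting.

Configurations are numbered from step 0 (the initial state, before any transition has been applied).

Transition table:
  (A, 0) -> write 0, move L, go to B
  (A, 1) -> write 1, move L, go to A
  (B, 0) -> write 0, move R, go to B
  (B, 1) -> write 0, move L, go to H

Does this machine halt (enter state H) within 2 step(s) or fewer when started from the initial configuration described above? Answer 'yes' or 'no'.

Step 1: in state A at pos -2, read 1 -> (A,1)->write 1,move L,goto A. Now: state=A, head=-3, tape[-4..3]=00110010 (head:  ^)
Step 2: in state A at pos -3, read 0 -> (A,0)->write 0,move L,goto B. Now: state=B, head=-4, tape[-5..3]=000110010 (head:  ^)
After 2 step(s): state = B (not H) -> not halted within 2 -> no

Answer: no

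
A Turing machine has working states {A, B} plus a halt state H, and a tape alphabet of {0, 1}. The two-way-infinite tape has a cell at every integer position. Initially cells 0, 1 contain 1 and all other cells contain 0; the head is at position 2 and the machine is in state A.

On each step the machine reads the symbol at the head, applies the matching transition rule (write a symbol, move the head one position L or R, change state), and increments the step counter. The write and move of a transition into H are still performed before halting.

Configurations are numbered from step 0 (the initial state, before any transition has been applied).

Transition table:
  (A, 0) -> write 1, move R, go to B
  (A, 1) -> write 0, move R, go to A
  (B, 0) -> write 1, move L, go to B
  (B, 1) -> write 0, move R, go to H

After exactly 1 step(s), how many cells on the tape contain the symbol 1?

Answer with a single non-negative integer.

Answer: 3

Derivation:
Step 1: in state A at pos 2, read 0 -> (A,0)->write 1,move R,goto B. Now: state=B, head=3, tape[-1..4]=011100 (head:     ^)
Cells containing 1 after step 1: {0, 1, 2} -> 3 cell(s)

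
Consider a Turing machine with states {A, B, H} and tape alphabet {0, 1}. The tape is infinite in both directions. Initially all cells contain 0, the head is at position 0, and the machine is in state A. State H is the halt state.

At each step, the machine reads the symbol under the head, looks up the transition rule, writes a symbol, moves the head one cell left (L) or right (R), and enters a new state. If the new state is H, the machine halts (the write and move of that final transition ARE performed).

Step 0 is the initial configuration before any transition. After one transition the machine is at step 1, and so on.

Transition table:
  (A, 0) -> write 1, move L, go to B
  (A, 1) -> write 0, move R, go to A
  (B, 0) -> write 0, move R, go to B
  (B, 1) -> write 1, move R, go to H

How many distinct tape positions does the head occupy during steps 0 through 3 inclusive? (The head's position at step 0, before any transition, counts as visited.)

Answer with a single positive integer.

Step 1: in state A at pos 0, read 0 -> (A,0)->write 1,move L,goto B. Now: state=B, head=-1, tape[-2..1]=0010 (head:  ^)
Step 2: in state B at pos -1, read 0 -> (B,0)->write 0,move R,goto B. Now: state=B, head=0, tape[-2..1]=0010 (head:   ^)
Step 3: in state B at pos 0, read 1 -> (B,1)->write 1,move R,goto H. Now: state=H, head=1, tape[-2..2]=00100 (head:    ^)
Head positions at steps 0..3: starting at 0, distinct positions visited = {-1, 0, 1} -> 3 position(s)

Answer: 3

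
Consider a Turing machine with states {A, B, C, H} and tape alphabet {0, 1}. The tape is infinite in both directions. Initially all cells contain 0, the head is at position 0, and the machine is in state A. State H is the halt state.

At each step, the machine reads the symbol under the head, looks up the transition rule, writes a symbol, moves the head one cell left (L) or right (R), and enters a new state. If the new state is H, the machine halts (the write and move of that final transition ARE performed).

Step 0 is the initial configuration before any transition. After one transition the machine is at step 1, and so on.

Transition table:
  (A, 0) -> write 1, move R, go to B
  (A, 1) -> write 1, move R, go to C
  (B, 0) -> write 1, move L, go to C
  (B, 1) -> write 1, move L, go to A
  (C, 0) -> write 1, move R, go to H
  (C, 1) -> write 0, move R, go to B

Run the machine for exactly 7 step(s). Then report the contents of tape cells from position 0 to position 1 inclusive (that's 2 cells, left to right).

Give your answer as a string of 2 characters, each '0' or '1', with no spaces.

Answer: 11

Derivation:
Step 1: in state A at pos 0, read 0 -> (A,0)->write 1,move R,goto B. Now: state=B, head=1, tape[-1..2]=0100 (head:   ^)
Step 2: in state B at pos 1, read 0 -> (B,0)->write 1,move L,goto C. Now: state=C, head=0, tape[-1..2]=0110 (head:  ^)
Step 3: in state C at pos 0, read 1 -> (C,1)->write 0,move R,goto B. Now: state=B, head=1, tape[-1..2]=0010 (head:   ^)
Step 4: in state B at pos 1, read 1 -> (B,1)->write 1,move L,goto A. Now: state=A, head=0, tape[-1..2]=0010 (head:  ^)
Step 5: in state A at pos 0, read 0 -> (A,0)->write 1,move R,goto B. Now: state=B, head=1, tape[-1..2]=0110 (head:   ^)
Step 6: in state B at pos 1, read 1 -> (B,1)->write 1,move L,goto A. Now: state=A, head=0, tape[-1..2]=0110 (head:  ^)
Step 7: in state A at pos 0, read 1 -> (A,1)->write 1,move R,goto C. Now: state=C, head=1, tape[-1..2]=0110 (head:   ^)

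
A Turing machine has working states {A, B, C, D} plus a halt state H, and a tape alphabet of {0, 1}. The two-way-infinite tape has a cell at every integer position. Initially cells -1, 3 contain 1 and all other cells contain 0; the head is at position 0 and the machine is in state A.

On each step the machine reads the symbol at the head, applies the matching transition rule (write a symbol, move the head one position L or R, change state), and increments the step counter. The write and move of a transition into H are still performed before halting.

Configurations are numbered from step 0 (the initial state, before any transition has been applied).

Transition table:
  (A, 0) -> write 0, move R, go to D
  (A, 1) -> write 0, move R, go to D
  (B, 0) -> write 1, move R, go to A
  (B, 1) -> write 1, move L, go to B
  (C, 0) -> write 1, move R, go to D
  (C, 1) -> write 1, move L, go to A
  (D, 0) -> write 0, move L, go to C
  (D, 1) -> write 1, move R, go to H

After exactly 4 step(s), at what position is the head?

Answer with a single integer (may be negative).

Step 1: in state A at pos 0, read 0 -> (A,0)->write 0,move R,goto D. Now: state=D, head=1, tape[-2..4]=0100010 (head:    ^)
Step 2: in state D at pos 1, read 0 -> (D,0)->write 0,move L,goto C. Now: state=C, head=0, tape[-2..4]=0100010 (head:   ^)
Step 3: in state C at pos 0, read 0 -> (C,0)->write 1,move R,goto D. Now: state=D, head=1, tape[-2..4]=0110010 (head:    ^)
Step 4: in state D at pos 1, read 0 -> (D,0)->write 0,move L,goto C. Now: state=C, head=0, tape[-2..4]=0110010 (head:   ^)

Answer: 0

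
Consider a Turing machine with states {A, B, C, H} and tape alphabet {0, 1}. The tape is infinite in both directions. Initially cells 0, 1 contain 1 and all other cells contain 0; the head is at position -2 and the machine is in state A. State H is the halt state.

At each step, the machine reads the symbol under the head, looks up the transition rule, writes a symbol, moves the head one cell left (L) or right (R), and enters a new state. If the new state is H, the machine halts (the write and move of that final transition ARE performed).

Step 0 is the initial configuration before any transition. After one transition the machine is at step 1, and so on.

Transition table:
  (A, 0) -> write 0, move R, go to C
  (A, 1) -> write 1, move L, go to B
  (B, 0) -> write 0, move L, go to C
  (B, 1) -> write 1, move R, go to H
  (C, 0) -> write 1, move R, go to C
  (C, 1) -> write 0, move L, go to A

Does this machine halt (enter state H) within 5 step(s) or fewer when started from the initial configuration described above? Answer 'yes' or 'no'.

Step 1: in state A at pos -2, read 0 -> (A,0)->write 0,move R,goto C. Now: state=C, head=-1, tape[-3..2]=000110 (head:   ^)
Step 2: in state C at pos -1, read 0 -> (C,0)->write 1,move R,goto C. Now: state=C, head=0, tape[-3..2]=001110 (head:    ^)
Step 3: in state C at pos 0, read 1 -> (C,1)->write 0,move L,goto A. Now: state=A, head=-1, tape[-3..2]=001010 (head:   ^)
Step 4: in state A at pos -1, read 1 -> (A,1)->write 1,move L,goto B. Now: state=B, head=-2, tape[-3..2]=001010 (head:  ^)
Step 5: in state B at pos -2, read 0 -> (B,0)->write 0,move L,goto C. Now: state=C, head=-3, tape[-4..2]=0001010 (head:  ^)
After 5 step(s): state = C (not H) -> not halted within 5 -> no

Answer: no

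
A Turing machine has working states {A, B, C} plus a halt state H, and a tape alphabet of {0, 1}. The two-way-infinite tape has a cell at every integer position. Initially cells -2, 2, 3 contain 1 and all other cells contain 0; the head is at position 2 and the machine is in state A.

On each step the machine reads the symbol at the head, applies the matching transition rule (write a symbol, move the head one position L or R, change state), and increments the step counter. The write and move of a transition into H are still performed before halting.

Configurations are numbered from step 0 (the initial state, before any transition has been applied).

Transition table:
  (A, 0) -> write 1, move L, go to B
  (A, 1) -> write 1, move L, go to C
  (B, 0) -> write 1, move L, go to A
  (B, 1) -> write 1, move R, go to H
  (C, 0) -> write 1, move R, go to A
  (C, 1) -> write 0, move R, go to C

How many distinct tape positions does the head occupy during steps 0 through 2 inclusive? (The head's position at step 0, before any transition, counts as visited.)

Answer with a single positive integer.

Step 1: in state A at pos 2, read 1 -> (A,1)->write 1,move L,goto C. Now: state=C, head=1, tape[-3..4]=01000110 (head:     ^)
Step 2: in state C at pos 1, read 0 -> (C,0)->write 1,move R,goto A. Now: state=A, head=2, tape[-3..4]=01001110 (head:      ^)
Head positions at steps 0..2: starting at 2, distinct positions visited = {1, 2} -> 2 position(s)

Answer: 2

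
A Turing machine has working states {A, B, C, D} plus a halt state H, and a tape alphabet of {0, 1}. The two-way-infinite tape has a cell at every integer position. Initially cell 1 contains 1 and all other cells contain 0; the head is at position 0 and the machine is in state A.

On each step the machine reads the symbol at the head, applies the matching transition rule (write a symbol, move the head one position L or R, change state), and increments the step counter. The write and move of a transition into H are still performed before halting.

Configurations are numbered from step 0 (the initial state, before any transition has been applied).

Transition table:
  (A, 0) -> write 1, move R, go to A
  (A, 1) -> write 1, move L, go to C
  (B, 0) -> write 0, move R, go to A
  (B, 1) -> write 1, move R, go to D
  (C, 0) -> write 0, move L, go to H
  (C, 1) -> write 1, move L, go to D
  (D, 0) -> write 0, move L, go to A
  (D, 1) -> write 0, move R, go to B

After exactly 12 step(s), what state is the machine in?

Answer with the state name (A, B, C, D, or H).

Answer: D

Derivation:
Step 1: in state A at pos 0, read 0 -> (A,0)->write 1,move R,goto A. Now: state=A, head=1, tape[-1..2]=0110 (head:   ^)
Step 2: in state A at pos 1, read 1 -> (A,1)->write 1,move L,goto C. Now: state=C, head=0, tape[-1..2]=0110 (head:  ^)
Step 3: in state C at pos 0, read 1 -> (C,1)->write 1,move L,goto D. Now: state=D, head=-1, tape[-2..2]=00110 (head:  ^)
Step 4: in state D at pos -1, read 0 -> (D,0)->write 0,move L,goto A. Now: state=A, head=-2, tape[-3..2]=000110 (head:  ^)
Step 5: in state A at pos -2, read 0 -> (A,0)->write 1,move R,goto A. Now: state=A, head=-1, tape[-3..2]=010110 (head:   ^)
Step 6: in state A at pos -1, read 0 -> (A,0)->write 1,move R,goto A. Now: state=A, head=0, tape[-3..2]=011110 (head:    ^)
Step 7: in state A at pos 0, read 1 -> (A,1)->write 1,move L,goto C. Now: state=C, head=-1, tape[-3..2]=011110 (head:   ^)
Step 8: in state C at pos -1, read 1 -> (C,1)->write 1,move L,goto D. Now: state=D, head=-2, tape[-3..2]=011110 (head:  ^)
Step 9: in state D at pos -2, read 1 -> (D,1)->write 0,move R,goto B. Now: state=B, head=-1, tape[-3..2]=001110 (head:   ^)
Step 10: in state B at pos -1, read 1 -> (B,1)->write 1,move R,goto D. Now: state=D, head=0, tape[-3..2]=001110 (head:    ^)
Step 11: in state D at pos 0, read 1 -> (D,1)->write 0,move R,goto B. Now: state=B, head=1, tape[-3..2]=001010 (head:     ^)
Step 12: in state B at pos 1, read 1 -> (B,1)->write 1,move R,goto D. Now: state=D, head=2, tape[-3..3]=0010100 (head:      ^)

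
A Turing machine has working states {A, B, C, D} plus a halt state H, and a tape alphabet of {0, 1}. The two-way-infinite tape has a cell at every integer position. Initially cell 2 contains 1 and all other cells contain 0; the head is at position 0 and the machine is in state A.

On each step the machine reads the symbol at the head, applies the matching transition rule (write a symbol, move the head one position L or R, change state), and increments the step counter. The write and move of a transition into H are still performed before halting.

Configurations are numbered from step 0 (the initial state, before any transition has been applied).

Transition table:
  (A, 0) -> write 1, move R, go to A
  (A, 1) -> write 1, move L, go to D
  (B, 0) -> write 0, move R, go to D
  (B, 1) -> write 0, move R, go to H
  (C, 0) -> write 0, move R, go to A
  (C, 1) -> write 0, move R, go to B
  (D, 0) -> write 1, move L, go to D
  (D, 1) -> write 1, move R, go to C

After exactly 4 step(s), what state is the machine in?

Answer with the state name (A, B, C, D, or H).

Step 1: in state A at pos 0, read 0 -> (A,0)->write 1,move R,goto A. Now: state=A, head=1, tape[-1..3]=01010 (head:   ^)
Step 2: in state A at pos 1, read 0 -> (A,0)->write 1,move R,goto A. Now: state=A, head=2, tape[-1..3]=01110 (head:    ^)
Step 3: in state A at pos 2, read 1 -> (A,1)->write 1,move L,goto D. Now: state=D, head=1, tape[-1..3]=01110 (head:   ^)
Step 4: in state D at pos 1, read 1 -> (D,1)->write 1,move R,goto C. Now: state=C, head=2, tape[-1..3]=01110 (head:    ^)

Answer: C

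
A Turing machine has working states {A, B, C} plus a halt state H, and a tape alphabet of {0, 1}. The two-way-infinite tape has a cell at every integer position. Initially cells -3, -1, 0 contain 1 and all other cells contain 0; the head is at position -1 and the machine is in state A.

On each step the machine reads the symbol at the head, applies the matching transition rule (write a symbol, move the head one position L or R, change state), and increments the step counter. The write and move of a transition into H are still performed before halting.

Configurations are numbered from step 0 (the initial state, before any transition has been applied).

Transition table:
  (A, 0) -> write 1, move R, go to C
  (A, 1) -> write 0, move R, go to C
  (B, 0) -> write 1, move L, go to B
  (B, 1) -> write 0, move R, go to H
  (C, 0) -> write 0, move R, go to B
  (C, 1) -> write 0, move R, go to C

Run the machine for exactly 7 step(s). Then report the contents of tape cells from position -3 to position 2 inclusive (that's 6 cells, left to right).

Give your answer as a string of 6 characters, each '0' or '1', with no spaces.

Step 1: in state A at pos -1, read 1 -> (A,1)->write 0,move R,goto C. Now: state=C, head=0, tape[-4..1]=010010 (head:     ^)
Step 2: in state C at pos 0, read 1 -> (C,1)->write 0,move R,goto C. Now: state=C, head=1, tape[-4..2]=0100000 (head:      ^)
Step 3: in state C at pos 1, read 0 -> (C,0)->write 0,move R,goto B. Now: state=B, head=2, tape[-4..3]=01000000 (head:       ^)
Step 4: in state B at pos 2, read 0 -> (B,0)->write 1,move L,goto B. Now: state=B, head=1, tape[-4..3]=01000010 (head:      ^)
Step 5: in state B at pos 1, read 0 -> (B,0)->write 1,move L,goto B. Now: state=B, head=0, tape[-4..3]=01000110 (head:     ^)
Step 6: in state B at pos 0, read 0 -> (B,0)->write 1,move L,goto B. Now: state=B, head=-1, tape[-4..3]=01001110 (head:    ^)
Step 7: in state B at pos -1, read 0 -> (B,0)->write 1,move L,goto B. Now: state=B, head=-2, tape[-4..3]=01011110 (head:   ^)

Answer: 101111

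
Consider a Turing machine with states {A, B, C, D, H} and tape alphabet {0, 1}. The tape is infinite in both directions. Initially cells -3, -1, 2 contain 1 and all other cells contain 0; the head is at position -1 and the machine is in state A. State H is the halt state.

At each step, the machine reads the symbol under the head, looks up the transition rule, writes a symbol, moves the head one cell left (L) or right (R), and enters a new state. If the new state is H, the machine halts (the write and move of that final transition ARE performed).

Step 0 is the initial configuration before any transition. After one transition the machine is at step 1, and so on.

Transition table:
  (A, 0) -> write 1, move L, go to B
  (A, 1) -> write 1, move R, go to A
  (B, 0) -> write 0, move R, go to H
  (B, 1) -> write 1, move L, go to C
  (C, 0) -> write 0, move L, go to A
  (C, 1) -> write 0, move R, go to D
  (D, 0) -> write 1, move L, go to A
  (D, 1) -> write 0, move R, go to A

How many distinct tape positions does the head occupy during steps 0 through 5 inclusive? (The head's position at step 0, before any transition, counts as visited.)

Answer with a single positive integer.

Step 1: in state A at pos -1, read 1 -> (A,1)->write 1,move R,goto A. Now: state=A, head=0, tape[-4..3]=01010010 (head:     ^)
Step 2: in state A at pos 0, read 0 -> (A,0)->write 1,move L,goto B. Now: state=B, head=-1, tape[-4..3]=01011010 (head:    ^)
Step 3: in state B at pos -1, read 1 -> (B,1)->write 1,move L,goto C. Now: state=C, head=-2, tape[-4..3]=01011010 (head:   ^)
Step 4: in state C at pos -2, read 0 -> (C,0)->write 0,move L,goto A. Now: state=A, head=-3, tape[-4..3]=01011010 (head:  ^)
Step 5: in state A at pos -3, read 1 -> (A,1)->write 1,move R,goto A. Now: state=A, head=-2, tape[-4..3]=01011010 (head:   ^)
Head positions at steps 0..5: starting at -1, distinct positions visited = {-3, -2, -1, 0} -> 4 position(s)

Answer: 4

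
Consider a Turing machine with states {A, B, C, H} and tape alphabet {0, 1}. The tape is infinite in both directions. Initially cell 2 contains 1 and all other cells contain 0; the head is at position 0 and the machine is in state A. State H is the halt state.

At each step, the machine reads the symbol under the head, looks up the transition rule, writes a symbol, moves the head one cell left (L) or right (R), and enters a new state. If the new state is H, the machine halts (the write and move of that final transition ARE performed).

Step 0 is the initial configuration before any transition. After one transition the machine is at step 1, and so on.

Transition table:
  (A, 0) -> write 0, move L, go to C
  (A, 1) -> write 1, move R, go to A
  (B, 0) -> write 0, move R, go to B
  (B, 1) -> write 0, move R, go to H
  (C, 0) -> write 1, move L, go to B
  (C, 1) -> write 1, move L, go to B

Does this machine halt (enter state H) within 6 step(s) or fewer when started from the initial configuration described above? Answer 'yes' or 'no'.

Step 1: in state A at pos 0, read 0 -> (A,0)->write 0,move L,goto C. Now: state=C, head=-1, tape[-2..3]=000010 (head:  ^)
Step 2: in state C at pos -1, read 0 -> (C,0)->write 1,move L,goto B. Now: state=B, head=-2, tape[-3..3]=0010010 (head:  ^)
Step 3: in state B at pos -2, read 0 -> (B,0)->write 0,move R,goto B. Now: state=B, head=-1, tape[-3..3]=0010010 (head:   ^)
Step 4: in state B at pos -1, read 1 -> (B,1)->write 0,move R,goto H. Now: state=H, head=0, tape[-3..3]=0000010 (head:    ^)
State H reached at step 4; 4 <= 6 -> yes

Answer: yes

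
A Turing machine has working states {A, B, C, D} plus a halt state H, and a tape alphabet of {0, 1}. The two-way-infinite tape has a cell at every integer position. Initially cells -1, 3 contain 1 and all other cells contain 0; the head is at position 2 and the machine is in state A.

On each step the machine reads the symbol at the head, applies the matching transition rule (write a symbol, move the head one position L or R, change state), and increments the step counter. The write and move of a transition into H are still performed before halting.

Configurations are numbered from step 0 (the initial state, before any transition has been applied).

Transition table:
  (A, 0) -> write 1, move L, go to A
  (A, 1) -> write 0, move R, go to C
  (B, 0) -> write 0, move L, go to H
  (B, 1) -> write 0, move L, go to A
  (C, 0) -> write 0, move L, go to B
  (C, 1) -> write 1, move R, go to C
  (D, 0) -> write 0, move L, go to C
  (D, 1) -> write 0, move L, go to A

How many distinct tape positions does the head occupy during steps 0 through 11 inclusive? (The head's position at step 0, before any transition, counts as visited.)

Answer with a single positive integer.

Step 1: in state A at pos 2, read 0 -> (A,0)->write 1,move L,goto A. Now: state=A, head=1, tape[-2..4]=0100110 (head:    ^)
Step 2: in state A at pos 1, read 0 -> (A,0)->write 1,move L,goto A. Now: state=A, head=0, tape[-2..4]=0101110 (head:   ^)
Step 3: in state A at pos 0, read 0 -> (A,0)->write 1,move L,goto A. Now: state=A, head=-1, tape[-2..4]=0111110 (head:  ^)
Step 4: in state A at pos -1, read 1 -> (A,1)->write 0,move R,goto C. Now: state=C, head=0, tape[-2..4]=0011110 (head:   ^)
Step 5: in state C at pos 0, read 1 -> (C,1)->write 1,move R,goto C. Now: state=C, head=1, tape[-2..4]=0011110 (head:    ^)
Step 6: in state C at pos 1, read 1 -> (C,1)->write 1,move R,goto C. Now: state=C, head=2, tape[-2..4]=0011110 (head:     ^)
Step 7: in state C at pos 2, read 1 -> (C,1)->write 1,move R,goto C. Now: state=C, head=3, tape[-2..4]=0011110 (head:      ^)
Step 8: in state C at pos 3, read 1 -> (C,1)->write 1,move R,goto C. Now: state=C, head=4, tape[-2..5]=00111100 (head:       ^)
Step 9: in state C at pos 4, read 0 -> (C,0)->write 0,move L,goto B. Now: state=B, head=3, tape[-2..5]=00111100 (head:      ^)
Step 10: in state B at pos 3, read 1 -> (B,1)->write 0,move L,goto A. Now: state=A, head=2, tape[-2..5]=00111000 (head:     ^)
Step 11: in state A at pos 2, read 1 -> (A,1)->write 0,move R,goto C. Now: state=C, head=3, tape[-2..5]=00110000 (head:      ^)
Head positions at steps 0..11: starting at 2, distinct positions visited = {-1, 0, 1, 2, 3, 4} -> 6 position(s)

Answer: 6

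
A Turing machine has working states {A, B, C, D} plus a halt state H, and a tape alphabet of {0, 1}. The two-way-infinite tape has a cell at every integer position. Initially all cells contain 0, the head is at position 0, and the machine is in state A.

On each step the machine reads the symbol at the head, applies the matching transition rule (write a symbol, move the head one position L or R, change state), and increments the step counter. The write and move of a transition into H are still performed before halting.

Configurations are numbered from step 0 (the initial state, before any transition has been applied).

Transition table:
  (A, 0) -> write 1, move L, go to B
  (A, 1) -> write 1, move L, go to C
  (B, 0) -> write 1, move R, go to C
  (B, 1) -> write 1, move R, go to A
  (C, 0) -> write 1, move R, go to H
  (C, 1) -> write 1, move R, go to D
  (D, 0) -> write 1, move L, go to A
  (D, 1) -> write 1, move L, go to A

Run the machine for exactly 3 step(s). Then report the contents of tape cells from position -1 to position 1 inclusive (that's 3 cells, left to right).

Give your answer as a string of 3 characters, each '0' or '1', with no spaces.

Answer: 110

Derivation:
Step 1: in state A at pos 0, read 0 -> (A,0)->write 1,move L,goto B. Now: state=B, head=-1, tape[-2..1]=0010 (head:  ^)
Step 2: in state B at pos -1, read 0 -> (B,0)->write 1,move R,goto C. Now: state=C, head=0, tape[-2..1]=0110 (head:   ^)
Step 3: in state C at pos 0, read 1 -> (C,1)->write 1,move R,goto D. Now: state=D, head=1, tape[-2..2]=01100 (head:    ^)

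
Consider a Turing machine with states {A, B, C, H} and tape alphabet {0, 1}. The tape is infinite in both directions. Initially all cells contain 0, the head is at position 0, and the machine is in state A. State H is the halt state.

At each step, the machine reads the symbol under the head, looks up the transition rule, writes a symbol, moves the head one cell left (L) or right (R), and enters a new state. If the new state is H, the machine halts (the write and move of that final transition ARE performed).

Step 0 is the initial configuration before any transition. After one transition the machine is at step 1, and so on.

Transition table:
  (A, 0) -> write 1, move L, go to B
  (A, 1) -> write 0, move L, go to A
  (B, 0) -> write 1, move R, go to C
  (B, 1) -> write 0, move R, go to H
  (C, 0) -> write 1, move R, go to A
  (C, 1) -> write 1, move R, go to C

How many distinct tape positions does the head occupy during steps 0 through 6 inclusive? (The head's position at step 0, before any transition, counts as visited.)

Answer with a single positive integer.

Answer: 4

Derivation:
Step 1: in state A at pos 0, read 0 -> (A,0)->write 1,move L,goto B. Now: state=B, head=-1, tape[-2..1]=0010 (head:  ^)
Step 2: in state B at pos -1, read 0 -> (B,0)->write 1,move R,goto C. Now: state=C, head=0, tape[-2..1]=0110 (head:   ^)
Step 3: in state C at pos 0, read 1 -> (C,1)->write 1,move R,goto C. Now: state=C, head=1, tape[-2..2]=01100 (head:    ^)
Step 4: in state C at pos 1, read 0 -> (C,0)->write 1,move R,goto A. Now: state=A, head=2, tape[-2..3]=011100 (head:     ^)
Step 5: in state A at pos 2, read 0 -> (A,0)->write 1,move L,goto B. Now: state=B, head=1, tape[-2..3]=011110 (head:    ^)
Step 6: in state B at pos 1, read 1 -> (B,1)->write 0,move R,goto H. Now: state=H, head=2, tape[-2..3]=011010 (head:     ^)
Head positions at steps 0..6: starting at 0, distinct positions visited = {-1, 0, 1, 2} -> 4 position(s)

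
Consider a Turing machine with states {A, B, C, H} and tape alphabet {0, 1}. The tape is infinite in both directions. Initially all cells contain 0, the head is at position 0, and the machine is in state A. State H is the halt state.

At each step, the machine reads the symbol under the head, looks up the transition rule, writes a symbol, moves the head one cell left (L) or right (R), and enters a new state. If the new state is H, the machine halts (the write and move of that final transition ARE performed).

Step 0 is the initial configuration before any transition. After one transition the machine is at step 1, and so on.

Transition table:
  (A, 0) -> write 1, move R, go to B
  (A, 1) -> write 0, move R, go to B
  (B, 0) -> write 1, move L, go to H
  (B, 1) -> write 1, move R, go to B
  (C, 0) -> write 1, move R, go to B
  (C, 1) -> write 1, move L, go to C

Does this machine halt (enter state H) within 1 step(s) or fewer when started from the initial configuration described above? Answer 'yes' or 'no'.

Answer: no

Derivation:
Step 1: in state A at pos 0, read 0 -> (A,0)->write 1,move R,goto B. Now: state=B, head=1, tape[-1..2]=0100 (head:   ^)
After 1 step(s): state = B (not H) -> not halted within 1 -> no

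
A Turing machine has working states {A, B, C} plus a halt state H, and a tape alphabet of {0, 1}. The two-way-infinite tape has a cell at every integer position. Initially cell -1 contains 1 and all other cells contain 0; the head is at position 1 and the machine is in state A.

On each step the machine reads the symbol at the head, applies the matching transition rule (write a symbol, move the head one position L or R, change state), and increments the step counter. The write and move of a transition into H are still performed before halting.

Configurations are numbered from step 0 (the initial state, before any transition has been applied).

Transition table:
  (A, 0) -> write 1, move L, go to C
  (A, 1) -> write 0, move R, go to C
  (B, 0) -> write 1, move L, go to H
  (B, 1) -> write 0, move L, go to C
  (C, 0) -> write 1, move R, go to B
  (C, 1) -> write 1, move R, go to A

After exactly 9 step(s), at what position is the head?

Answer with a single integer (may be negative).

Answer: 2

Derivation:
Step 1: in state A at pos 1, read 0 -> (A,0)->write 1,move L,goto C. Now: state=C, head=0, tape[-2..2]=01010 (head:   ^)
Step 2: in state C at pos 0, read 0 -> (C,0)->write 1,move R,goto B. Now: state=B, head=1, tape[-2..2]=01110 (head:    ^)
Step 3: in state B at pos 1, read 1 -> (B,1)->write 0,move L,goto C. Now: state=C, head=0, tape[-2..2]=01100 (head:   ^)
Step 4: in state C at pos 0, read 1 -> (C,1)->write 1,move R,goto A. Now: state=A, head=1, tape[-2..2]=01100 (head:    ^)
Step 5: in state A at pos 1, read 0 -> (A,0)->write 1,move L,goto C. Now: state=C, head=0, tape[-2..2]=01110 (head:   ^)
Step 6: in state C at pos 0, read 1 -> (C,1)->write 1,move R,goto A. Now: state=A, head=1, tape[-2..2]=01110 (head:    ^)
Step 7: in state A at pos 1, read 1 -> (A,1)->write 0,move R,goto C. Now: state=C, head=2, tape[-2..3]=011000 (head:     ^)
Step 8: in state C at pos 2, read 0 -> (C,0)->write 1,move R,goto B. Now: state=B, head=3, tape[-2..4]=0110100 (head:      ^)
Step 9: in state B at pos 3, read 0 -> (B,0)->write 1,move L,goto H. Now: state=H, head=2, tape[-2..4]=0110110 (head:     ^)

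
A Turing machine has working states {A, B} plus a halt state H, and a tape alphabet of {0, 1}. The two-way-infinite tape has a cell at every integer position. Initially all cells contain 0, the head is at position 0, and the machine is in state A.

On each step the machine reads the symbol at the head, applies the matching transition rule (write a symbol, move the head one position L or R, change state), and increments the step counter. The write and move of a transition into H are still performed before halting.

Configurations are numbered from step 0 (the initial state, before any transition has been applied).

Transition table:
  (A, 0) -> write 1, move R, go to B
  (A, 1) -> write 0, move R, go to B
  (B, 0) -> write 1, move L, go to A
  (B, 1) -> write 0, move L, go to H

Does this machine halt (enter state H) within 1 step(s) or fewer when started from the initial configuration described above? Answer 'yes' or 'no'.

Step 1: in state A at pos 0, read 0 -> (A,0)->write 1,move R,goto B. Now: state=B, head=1, tape[-1..2]=0100 (head:   ^)
After 1 step(s): state = B (not H) -> not halted within 1 -> no

Answer: no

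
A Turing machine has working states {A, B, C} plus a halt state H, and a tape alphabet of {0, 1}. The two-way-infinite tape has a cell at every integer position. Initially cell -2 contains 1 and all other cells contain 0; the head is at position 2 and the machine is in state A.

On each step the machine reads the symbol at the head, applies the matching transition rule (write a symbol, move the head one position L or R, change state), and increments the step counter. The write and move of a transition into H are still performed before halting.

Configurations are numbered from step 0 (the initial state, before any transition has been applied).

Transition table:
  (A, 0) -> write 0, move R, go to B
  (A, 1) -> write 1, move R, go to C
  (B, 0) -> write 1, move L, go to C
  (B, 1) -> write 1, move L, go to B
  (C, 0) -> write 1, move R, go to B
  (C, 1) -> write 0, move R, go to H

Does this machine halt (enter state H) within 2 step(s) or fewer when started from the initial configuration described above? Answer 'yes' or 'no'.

Answer: no

Derivation:
Step 1: in state A at pos 2, read 0 -> (A,0)->write 0,move R,goto B. Now: state=B, head=3, tape[-3..4]=01000000 (head:       ^)
Step 2: in state B at pos 3, read 0 -> (B,0)->write 1,move L,goto C. Now: state=C, head=2, tape[-3..4]=01000010 (head:      ^)
After 2 step(s): state = C (not H) -> not halted within 2 -> no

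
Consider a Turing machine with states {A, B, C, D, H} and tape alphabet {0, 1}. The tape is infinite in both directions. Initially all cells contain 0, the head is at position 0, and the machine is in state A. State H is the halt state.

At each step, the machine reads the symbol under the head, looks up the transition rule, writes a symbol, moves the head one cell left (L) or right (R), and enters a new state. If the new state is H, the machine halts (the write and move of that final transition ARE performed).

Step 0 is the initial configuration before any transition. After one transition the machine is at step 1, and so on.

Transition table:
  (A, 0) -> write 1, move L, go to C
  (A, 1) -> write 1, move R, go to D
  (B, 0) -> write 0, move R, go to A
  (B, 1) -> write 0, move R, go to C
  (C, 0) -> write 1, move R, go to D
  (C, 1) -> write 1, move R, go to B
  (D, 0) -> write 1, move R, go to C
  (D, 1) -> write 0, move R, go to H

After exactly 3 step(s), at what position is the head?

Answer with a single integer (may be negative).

Answer: 1

Derivation:
Step 1: in state A at pos 0, read 0 -> (A,0)->write 1,move L,goto C. Now: state=C, head=-1, tape[-2..1]=0010 (head:  ^)
Step 2: in state C at pos -1, read 0 -> (C,0)->write 1,move R,goto D. Now: state=D, head=0, tape[-2..1]=0110 (head:   ^)
Step 3: in state D at pos 0, read 1 -> (D,1)->write 0,move R,goto H. Now: state=H, head=1, tape[-2..2]=01000 (head:    ^)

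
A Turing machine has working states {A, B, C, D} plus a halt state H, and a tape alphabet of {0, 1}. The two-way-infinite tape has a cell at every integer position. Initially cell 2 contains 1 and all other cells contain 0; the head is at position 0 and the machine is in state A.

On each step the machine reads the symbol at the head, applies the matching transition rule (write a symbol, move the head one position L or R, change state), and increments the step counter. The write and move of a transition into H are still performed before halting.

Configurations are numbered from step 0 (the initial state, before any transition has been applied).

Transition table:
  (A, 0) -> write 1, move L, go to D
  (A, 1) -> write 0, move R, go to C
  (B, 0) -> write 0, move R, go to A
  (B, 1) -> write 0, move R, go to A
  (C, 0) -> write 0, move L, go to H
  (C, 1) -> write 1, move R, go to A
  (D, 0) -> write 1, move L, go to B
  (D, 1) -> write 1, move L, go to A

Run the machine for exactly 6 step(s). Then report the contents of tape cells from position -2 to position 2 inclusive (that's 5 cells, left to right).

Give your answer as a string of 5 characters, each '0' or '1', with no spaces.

Step 1: in state A at pos 0, read 0 -> (A,0)->write 1,move L,goto D. Now: state=D, head=-1, tape[-2..3]=001010 (head:  ^)
Step 2: in state D at pos -1, read 0 -> (D,0)->write 1,move L,goto B. Now: state=B, head=-2, tape[-3..3]=0011010 (head:  ^)
Step 3: in state B at pos -2, read 0 -> (B,0)->write 0,move R,goto A. Now: state=A, head=-1, tape[-3..3]=0011010 (head:   ^)
Step 4: in state A at pos -1, read 1 -> (A,1)->write 0,move R,goto C. Now: state=C, head=0, tape[-3..3]=0001010 (head:    ^)
Step 5: in state C at pos 0, read 1 -> (C,1)->write 1,move R,goto A. Now: state=A, head=1, tape[-3..3]=0001010 (head:     ^)
Step 6: in state A at pos 1, read 0 -> (A,0)->write 1,move L,goto D. Now: state=D, head=0, tape[-3..3]=0001110 (head:    ^)

Answer: 00111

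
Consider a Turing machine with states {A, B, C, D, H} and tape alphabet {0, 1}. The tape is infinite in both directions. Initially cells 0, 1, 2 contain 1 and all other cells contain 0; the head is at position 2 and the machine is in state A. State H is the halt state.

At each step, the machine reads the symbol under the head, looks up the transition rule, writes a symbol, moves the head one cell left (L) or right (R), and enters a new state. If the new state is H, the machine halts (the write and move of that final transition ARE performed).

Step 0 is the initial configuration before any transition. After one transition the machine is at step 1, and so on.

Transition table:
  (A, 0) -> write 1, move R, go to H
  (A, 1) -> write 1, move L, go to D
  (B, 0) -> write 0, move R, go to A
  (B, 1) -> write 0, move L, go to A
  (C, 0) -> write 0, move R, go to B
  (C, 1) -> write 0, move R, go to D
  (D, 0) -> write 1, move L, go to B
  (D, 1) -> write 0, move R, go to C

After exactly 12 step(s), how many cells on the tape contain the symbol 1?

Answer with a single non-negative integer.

Answer: 4

Derivation:
Step 1: in state A at pos 2, read 1 -> (A,1)->write 1,move L,goto D. Now: state=D, head=1, tape[-1..3]=01110 (head:   ^)
Step 2: in state D at pos 1, read 1 -> (D,1)->write 0,move R,goto C. Now: state=C, head=2, tape[-1..3]=01010 (head:    ^)
Step 3: in state C at pos 2, read 1 -> (C,1)->write 0,move R,goto D. Now: state=D, head=3, tape[-1..4]=010000 (head:     ^)
Step 4: in state D at pos 3, read 0 -> (D,0)->write 1,move L,goto B. Now: state=B, head=2, tape[-1..4]=010010 (head:    ^)
Step 5: in state B at pos 2, read 0 -> (B,0)->write 0,move R,goto A. Now: state=A, head=3, tape[-1..4]=010010 (head:     ^)
Step 6: in state A at pos 3, read 1 -> (A,1)->write 1,move L,goto D. Now: state=D, head=2, tape[-1..4]=010010 (head:    ^)
Step 7: in state D at pos 2, read 0 -> (D,0)->write 1,move L,goto B. Now: state=B, head=1, tape[-1..4]=010110 (head:   ^)
Step 8: in state B at pos 1, read 0 -> (B,0)->write 0,move R,goto A. Now: state=A, head=2, tape[-1..4]=010110 (head:    ^)
Step 9: in state A at pos 2, read 1 -> (A,1)->write 1,move L,goto D. Now: state=D, head=1, tape[-1..4]=010110 (head:   ^)
Step 10: in state D at pos 1, read 0 -> (D,0)->write 1,move L,goto B. Now: state=B, head=0, tape[-1..4]=011110 (head:  ^)
Step 11: in state B at pos 0, read 1 -> (B,1)->write 0,move L,goto A. Now: state=A, head=-1, tape[-2..4]=0001110 (head:  ^)
Step 12: in state A at pos -1, read 0 -> (A,0)->write 1,move R,goto H. Now: state=H, head=0, tape[-2..4]=0101110 (head:   ^)
Cells containing 1 after step 12: {-1, 1, 2, 3} -> 4 cell(s)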